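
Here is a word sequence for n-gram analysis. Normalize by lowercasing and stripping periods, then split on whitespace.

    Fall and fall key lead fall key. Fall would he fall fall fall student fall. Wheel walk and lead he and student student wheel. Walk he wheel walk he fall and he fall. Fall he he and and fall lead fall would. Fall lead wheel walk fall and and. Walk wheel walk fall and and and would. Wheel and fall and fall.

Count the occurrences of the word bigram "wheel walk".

Scanning the 61 overlapping bigram windows for "wheel walk":
  position 16–17: wheel walk
  position 24–25: wheel walk
  position 27–28: wheel walk
  position 45–46: wheel walk
  position 51–52: wheel walk

5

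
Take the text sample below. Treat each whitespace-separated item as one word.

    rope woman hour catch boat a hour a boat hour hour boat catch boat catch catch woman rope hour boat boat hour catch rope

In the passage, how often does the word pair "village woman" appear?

Scanning the 23 overlapping bigram windows for "village woman":
  (none found)

0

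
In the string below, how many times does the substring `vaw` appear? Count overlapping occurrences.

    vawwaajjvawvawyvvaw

Sliding a length-3 window over the 19 characters (17 positions):
  position 1–3: vaw
  position 9–11: vaw
  position 12–14: vaw
  position 17–19: vaw

4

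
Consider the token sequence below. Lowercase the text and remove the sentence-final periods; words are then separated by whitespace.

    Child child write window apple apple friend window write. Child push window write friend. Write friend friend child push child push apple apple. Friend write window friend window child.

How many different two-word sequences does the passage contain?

29 tokens → 28 bigram windows in total.
Repeated bigrams (each contributes count−1 duplicates):
  child push: 3
  apple apple: 2
  apple friend: 2
  friend window: 2
  friend write: 2
  window write: 2
  write friend: 2
  write window: 2
9 duplicate windows → 28 − 9 = 19 distinct.

19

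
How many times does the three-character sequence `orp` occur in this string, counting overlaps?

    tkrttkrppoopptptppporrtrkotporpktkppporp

Sliding a length-3 window over the 40 characters (38 positions):
  position 29–31: orp
  position 38–40: orp

2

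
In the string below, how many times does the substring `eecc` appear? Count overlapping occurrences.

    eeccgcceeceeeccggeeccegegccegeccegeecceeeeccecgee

Sliding a length-4 window over the 49 characters (46 positions):
  position 1–4: eecc
  position 12–15: eecc
  position 18–21: eecc
  position 35–38: eecc
  position 41–44: eecc

5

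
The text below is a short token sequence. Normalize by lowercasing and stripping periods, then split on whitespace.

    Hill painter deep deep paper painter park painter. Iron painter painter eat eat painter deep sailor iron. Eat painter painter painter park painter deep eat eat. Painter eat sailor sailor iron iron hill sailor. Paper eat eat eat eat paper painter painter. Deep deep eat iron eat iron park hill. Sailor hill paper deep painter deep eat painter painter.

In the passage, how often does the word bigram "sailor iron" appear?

Scanning the 58 overlapping bigram windows for "sailor iron":
  position 16–17: sailor iron
  position 30–31: sailor iron

2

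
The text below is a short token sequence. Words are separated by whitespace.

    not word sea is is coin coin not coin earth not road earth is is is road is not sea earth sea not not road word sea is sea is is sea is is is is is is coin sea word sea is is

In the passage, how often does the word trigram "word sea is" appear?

Scanning the 42 overlapping trigram windows for "word sea is":
  position 2–4: word sea is
  position 26–28: word sea is
  position 41–43: word sea is

3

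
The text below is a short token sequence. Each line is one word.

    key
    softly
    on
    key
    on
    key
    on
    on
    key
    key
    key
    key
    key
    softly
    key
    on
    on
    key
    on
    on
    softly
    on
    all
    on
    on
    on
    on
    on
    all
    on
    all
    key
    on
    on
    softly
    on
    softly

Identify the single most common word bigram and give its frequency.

"on on", 8 times

Bigram frequencies (highest first):
  on on: 8
  key on: 5
  on key: 4
  key key: 4
  softly on: 3
  on softly: 3
  … (5 more, each ≤ 3)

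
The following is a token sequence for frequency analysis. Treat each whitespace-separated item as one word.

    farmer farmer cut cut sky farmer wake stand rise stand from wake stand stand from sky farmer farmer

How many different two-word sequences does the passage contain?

18 tokens → 17 bigram windows in total.
Repeated bigrams (each contributes count−1 duplicates):
  farmer farmer: 2
  sky farmer: 2
  stand from: 2
  wake stand: 2
4 duplicate windows → 17 − 4 = 13 distinct.

13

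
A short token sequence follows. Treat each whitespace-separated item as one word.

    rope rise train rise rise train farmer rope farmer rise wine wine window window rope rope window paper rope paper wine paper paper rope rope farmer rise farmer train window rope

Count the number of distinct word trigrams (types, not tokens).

28

31 tokens → 29 trigram windows in total.
Repeated trigrams (each contributes count−1 duplicates):
  rope farmer rise: 2
1 duplicate windows → 29 − 1 = 28 distinct.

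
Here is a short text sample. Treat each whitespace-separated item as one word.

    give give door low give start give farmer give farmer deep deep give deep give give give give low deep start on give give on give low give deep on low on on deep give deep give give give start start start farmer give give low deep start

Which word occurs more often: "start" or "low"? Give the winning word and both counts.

"start" (6 vs 5)

"start": 6 occurrences
"low": 5 occurrences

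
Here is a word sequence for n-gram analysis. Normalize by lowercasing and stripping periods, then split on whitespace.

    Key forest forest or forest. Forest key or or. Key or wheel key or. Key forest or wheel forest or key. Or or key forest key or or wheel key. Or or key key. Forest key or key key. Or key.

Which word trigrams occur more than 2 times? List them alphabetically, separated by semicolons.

Trigram counts meeting the condition (more than 2 times):
  forest key or: 3
  key or key: 3
  key or or: 4
  or or key: 3

forest key or; key or key; key or or; or or key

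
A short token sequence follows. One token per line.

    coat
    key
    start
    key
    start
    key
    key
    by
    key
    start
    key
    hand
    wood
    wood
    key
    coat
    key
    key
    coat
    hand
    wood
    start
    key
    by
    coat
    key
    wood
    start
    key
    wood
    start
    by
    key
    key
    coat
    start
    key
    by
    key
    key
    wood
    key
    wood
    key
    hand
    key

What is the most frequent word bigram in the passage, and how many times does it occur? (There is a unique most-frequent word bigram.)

Bigram frequencies (highest first):
  start key: 6
  key key: 4
  key wood: 4
  coat key: 3
  key start: 3
  key by: 3
  … (12 more, each ≤ 3)

"start key", 6 times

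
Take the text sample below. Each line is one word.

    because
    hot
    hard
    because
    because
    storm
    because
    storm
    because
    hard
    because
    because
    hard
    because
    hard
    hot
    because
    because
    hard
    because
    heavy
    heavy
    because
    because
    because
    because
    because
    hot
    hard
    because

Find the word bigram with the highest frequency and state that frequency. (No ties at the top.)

Bigram frequencies (highest first):
  because because: 7
  hard because: 5
  because hard: 4
  because hot: 2
  hot hard: 2
  because storm: 2
  … (6 more, each ≤ 2)

"because because", 7 times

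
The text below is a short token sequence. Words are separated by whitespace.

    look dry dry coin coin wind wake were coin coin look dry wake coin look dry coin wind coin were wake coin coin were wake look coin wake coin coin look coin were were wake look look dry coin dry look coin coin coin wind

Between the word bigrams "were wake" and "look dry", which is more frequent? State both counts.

"were wake": 3 occurrences
"look dry": 4 occurrences

"look dry" (4 vs 3)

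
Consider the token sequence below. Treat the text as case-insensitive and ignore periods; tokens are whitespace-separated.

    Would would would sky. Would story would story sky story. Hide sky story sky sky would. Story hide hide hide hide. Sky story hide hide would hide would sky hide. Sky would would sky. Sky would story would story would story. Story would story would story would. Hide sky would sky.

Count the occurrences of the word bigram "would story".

Scanning the 50 overlapping bigram windows for "would story":
  position 5–6: would story
  position 7–8: would story
  position 16–17: would story
  position 36–37: would story
  position 38–39: would story
  position 40–41: would story
  position 43–44: would story
  position 45–46: would story

8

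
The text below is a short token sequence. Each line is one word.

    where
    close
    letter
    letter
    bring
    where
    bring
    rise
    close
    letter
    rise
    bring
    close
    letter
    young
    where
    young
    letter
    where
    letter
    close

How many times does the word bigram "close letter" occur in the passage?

Scanning the 20 overlapping bigram windows for "close letter":
  position 2–3: close letter
  position 9–10: close letter
  position 13–14: close letter

3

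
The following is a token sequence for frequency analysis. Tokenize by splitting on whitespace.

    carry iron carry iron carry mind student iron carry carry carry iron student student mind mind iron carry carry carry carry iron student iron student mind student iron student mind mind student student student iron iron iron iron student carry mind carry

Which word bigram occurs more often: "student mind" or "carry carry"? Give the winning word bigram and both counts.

"student mind": 3 occurrences
"carry carry": 5 occurrences

"carry carry" (5 vs 3)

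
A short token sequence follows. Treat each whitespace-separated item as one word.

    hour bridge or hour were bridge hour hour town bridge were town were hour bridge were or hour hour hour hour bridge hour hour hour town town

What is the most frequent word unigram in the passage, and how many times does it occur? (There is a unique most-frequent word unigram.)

"hour", 12 times

Unigram frequencies (highest first):
  hour: 12
  bridge: 5
  were: 4
  town: 4
  or: 2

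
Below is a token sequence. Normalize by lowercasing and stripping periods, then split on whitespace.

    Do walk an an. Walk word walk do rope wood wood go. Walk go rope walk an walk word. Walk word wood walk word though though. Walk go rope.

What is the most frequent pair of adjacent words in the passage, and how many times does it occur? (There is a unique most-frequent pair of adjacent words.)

"walk word", 4 times

Bigram frequencies (highest first):
  walk word: 4
  walk an: 2
  an walk: 2
  word walk: 2
  walk go: 2
  go rope: 2
  … (14 more, each ≤ 1)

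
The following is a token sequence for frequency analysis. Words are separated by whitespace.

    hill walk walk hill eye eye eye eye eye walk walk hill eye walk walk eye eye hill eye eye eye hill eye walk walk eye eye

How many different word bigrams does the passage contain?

27 tokens → 26 bigram windows in total.
Repeated bigrams (each contributes count−1 duplicates):
  eye eye: 8
  hill eye: 4
  walk walk: 4
  eye walk: 3
  eye hill: 2
  walk eye: 2
  walk hill: 2
18 duplicate windows → 26 − 18 = 8 distinct.

8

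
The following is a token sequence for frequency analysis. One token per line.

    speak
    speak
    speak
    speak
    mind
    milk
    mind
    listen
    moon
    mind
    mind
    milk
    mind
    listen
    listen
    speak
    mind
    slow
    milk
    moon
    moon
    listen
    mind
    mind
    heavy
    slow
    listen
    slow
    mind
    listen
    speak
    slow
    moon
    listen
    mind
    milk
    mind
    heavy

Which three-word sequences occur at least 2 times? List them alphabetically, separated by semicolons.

milk mind listen; mind milk mind; moon listen mind; speak speak speak

Trigram counts meeting the condition (at least 2 times):
  milk mind listen: 2
  mind milk mind: 3
  moon listen mind: 2
  speak speak speak: 2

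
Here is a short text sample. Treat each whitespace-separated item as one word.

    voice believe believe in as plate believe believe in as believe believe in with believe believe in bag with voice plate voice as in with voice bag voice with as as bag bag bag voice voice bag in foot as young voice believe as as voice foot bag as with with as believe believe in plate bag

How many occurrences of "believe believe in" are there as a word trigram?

Scanning the 55 overlapping trigram windows for "believe believe in":
  position 2–4: believe believe in
  position 7–9: believe believe in
  position 11–13: believe believe in
  position 15–17: believe believe in
  position 53–55: believe believe in

5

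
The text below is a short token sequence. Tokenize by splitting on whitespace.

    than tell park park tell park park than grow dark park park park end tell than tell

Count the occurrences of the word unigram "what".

0

Scanning the 17 tokens for "what":
  (none found)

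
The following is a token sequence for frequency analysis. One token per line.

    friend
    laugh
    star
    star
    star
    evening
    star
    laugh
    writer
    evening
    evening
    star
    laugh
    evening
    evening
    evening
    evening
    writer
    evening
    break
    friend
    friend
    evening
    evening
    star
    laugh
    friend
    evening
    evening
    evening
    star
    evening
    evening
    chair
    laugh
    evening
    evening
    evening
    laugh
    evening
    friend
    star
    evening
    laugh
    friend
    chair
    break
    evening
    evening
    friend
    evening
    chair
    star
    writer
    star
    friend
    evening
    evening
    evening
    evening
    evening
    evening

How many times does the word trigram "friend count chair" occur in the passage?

Scanning the 60 overlapping trigram windows for "friend count chair":
  (none found)

0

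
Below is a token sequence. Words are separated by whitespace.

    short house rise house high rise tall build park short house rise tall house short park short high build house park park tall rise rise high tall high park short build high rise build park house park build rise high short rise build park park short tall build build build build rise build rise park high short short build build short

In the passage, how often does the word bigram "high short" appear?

Scanning the 60 overlapping bigram windows for "high short":
  position 40–41: high short
  position 56–57: high short

2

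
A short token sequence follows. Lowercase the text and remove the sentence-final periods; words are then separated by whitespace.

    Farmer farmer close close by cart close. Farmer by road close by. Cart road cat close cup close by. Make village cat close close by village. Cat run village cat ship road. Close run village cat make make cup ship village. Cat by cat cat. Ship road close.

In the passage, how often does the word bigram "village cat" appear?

Scanning the 47 overlapping bigram windows for "village cat":
  position 21–22: village cat
  position 26–27: village cat
  position 29–30: village cat
  position 35–36: village cat
  position 41–42: village cat

5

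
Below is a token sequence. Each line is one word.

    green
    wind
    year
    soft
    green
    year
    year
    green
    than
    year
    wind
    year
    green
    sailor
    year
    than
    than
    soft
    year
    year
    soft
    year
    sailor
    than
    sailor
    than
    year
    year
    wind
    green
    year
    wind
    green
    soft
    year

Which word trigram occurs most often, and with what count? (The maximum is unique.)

Trigram frequencies (highest first):
  year wind green: 2
  green wind year: 1
  wind year soft: 1
  year soft green: 1
  soft green year: 1
  green year year: 1
  … (26 more, each ≤ 1)

"year wind green", 2 times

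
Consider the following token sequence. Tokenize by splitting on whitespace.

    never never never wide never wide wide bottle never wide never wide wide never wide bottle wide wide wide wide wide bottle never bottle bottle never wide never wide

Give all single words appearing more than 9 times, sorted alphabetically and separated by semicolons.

Unigram counts meeting the condition (more than 9 times):
  never: 10
  wide: 14

never; wide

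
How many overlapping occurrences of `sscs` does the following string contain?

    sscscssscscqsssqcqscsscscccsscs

4

Sliding a length-4 window over the 31 characters (28 positions):
  position 1–4: sscs
  position 7–10: sscs
  position 21–24: sscs
  position 28–31: sscs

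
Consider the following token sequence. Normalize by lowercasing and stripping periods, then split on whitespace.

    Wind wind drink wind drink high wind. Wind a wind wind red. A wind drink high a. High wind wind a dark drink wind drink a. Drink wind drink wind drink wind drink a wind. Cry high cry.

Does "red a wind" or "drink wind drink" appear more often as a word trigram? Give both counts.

"red a wind": 1 occurrence
"drink wind drink": 5 occurrences

"drink wind drink" (5 vs 1)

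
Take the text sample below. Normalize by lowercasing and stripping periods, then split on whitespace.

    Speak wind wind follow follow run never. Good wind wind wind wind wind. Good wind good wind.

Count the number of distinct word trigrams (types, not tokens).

17 tokens → 15 trigram windows in total.
Repeated trigrams (each contributes count−1 duplicates):
  wind wind wind: 3
  wind good wind: 2
3 duplicate windows → 15 − 3 = 12 distinct.

12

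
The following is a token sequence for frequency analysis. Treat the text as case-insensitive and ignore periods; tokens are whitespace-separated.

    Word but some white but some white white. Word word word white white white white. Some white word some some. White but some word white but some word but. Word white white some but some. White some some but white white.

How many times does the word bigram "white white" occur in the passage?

Scanning the 40 overlapping bigram windows for "white white":
  position 7–8: white white
  position 12–13: white white
  position 13–14: white white
  position 14–15: white white
  position 31–32: white white
  position 40–41: white white

6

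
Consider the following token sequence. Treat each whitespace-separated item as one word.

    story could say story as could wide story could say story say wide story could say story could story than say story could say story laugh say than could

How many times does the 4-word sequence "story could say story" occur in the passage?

4

Scanning the 26 overlapping 4-gram windows for "story could say story":
  position 1–4: story could say story
  position 8–11: story could say story
  position 14–17: story could say story
  position 22–25: story could say story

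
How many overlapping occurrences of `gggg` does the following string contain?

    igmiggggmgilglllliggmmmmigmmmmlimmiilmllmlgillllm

1

Sliding a length-4 window over the 49 characters (46 positions):
  position 5–8: gggg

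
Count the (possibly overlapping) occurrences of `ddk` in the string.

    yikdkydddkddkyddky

3

Sliding a length-3 window over the 18 characters (16 positions):
  position 8–10: ddk
  position 11–13: ddk
  position 15–17: ddk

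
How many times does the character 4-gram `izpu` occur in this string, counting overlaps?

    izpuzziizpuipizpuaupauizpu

4

Sliding a length-4 window over the 26 characters (23 positions):
  position 1–4: izpu
  position 8–11: izpu
  position 14–17: izpu
  position 23–26: izpu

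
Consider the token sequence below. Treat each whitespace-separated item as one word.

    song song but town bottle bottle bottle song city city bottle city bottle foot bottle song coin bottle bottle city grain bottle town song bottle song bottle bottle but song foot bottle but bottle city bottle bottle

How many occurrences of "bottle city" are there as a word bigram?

Scanning the 36 overlapping bigram windows for "bottle city":
  position 11–12: bottle city
  position 19–20: bottle city
  position 34–35: bottle city

3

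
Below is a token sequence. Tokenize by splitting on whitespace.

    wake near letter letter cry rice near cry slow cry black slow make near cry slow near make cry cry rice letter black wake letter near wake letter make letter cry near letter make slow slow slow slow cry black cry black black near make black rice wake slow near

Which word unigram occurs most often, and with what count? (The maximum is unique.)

Unigram frequencies (highest first):
  cry: 9
  near: 8
  slow: 8
  letter: 7
  black: 6
  make: 5
  … (2 more, each ≤ 4)

"cry", 9 times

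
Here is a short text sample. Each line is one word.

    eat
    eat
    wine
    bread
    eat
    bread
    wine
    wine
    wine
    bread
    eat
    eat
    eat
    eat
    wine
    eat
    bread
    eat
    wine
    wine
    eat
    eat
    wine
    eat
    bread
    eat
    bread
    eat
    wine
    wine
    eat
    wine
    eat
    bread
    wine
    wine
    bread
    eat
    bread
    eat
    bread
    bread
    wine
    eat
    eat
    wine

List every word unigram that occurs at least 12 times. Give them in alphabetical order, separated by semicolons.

Unigram counts meeting the condition (at least 12 times):
  eat: 20
  wine: 15

eat; wine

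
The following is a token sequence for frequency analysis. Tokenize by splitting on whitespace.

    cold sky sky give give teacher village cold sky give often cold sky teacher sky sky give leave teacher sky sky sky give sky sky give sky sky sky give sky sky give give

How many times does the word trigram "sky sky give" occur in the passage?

Scanning the 32 overlapping trigram windows for "sky sky give":
  position 2–4: sky sky give
  position 15–17: sky sky give
  position 21–23: sky sky give
  position 24–26: sky sky give
  position 28–30: sky sky give
  position 31–33: sky sky give

6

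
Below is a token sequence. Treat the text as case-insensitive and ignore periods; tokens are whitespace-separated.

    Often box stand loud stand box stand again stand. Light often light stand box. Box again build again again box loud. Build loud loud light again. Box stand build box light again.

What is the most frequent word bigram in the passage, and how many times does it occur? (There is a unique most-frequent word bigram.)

Bigram frequencies (highest first):
  box stand: 3
  stand box: 2
  again box: 2
  light again: 2
  often box: 1
  stand loud: 1
  … (20 more, each ≤ 1)

"box stand", 3 times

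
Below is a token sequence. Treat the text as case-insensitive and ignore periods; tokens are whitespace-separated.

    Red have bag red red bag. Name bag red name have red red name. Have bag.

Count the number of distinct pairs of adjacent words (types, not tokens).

16 tokens → 15 bigram windows in total.
Repeated bigrams (each contributes count−1 duplicates):
  bag red: 2
  have bag: 2
  name have: 2
  red name: 2
  red red: 2
5 duplicate windows → 15 − 5 = 10 distinct.

10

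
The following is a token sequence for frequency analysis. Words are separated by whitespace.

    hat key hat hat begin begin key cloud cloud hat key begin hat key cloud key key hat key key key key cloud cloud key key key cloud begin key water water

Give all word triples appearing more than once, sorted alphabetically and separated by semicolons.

Trigram counts meeting the condition (more than once):
  cloud key key: 2
  key cloud cloud: 2
  key key cloud: 2
  key key key: 3

cloud key key; key cloud cloud; key key cloud; key key key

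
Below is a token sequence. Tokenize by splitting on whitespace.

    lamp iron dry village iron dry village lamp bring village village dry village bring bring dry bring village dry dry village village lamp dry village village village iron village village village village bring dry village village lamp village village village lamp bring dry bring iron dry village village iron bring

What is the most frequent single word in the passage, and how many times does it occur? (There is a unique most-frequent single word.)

Unigram frequencies (highest first):
  village: 22
  dry: 10
  bring: 8
  lamp: 5
  iron: 5

"village", 22 times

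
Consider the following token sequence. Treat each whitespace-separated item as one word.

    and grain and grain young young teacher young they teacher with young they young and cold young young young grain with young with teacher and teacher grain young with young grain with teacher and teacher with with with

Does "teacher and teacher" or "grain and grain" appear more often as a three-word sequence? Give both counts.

"teacher and teacher" (2 vs 1)

"teacher and teacher": 2 occurrences
"grain and grain": 1 occurrence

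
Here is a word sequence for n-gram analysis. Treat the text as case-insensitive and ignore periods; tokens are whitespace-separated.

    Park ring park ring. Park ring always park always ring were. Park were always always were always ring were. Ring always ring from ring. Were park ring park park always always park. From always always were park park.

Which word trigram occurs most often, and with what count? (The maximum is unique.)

Trigram frequencies (highest first):
  park ring park: 3
  ring park ring: 2
  always ring were: 2
  ring were park: 2
  always always were: 2
  park ring always: 1
  … (24 more, each ≤ 1)

"park ring park", 3 times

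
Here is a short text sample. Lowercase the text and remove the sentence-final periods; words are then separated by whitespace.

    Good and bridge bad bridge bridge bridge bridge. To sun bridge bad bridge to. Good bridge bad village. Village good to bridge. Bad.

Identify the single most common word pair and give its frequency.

Bigram frequencies (highest first):
  bridge bad: 4
  bridge bridge: 3
  bad bridge: 2
  bridge to: 2
  good and: 1
  and bridge: 1
  … (9 more, each ≤ 1)

"bridge bad", 4 times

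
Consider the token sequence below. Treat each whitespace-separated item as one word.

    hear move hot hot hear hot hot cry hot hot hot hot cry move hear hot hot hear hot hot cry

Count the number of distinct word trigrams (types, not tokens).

21 tokens → 19 trigram windows in total.
Repeated trigrams (each contributes count−1 duplicates):
  hear hot hot: 3
  hot hot cry: 3
  hot hear hot: 2
  hot hot hear: 2
  hot hot hot: 2
7 duplicate windows → 19 − 7 = 12 distinct.

12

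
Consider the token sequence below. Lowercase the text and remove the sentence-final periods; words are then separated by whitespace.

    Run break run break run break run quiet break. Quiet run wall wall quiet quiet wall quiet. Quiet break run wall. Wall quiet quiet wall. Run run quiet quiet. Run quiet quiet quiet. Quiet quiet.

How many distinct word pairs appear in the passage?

13

35 tokens → 34 bigram windows in total.
Repeated bigrams (each contributes count−1 duplicates):
  quiet quiet: 8
  break run: 4
  run break: 3
  run quiet: 3
  wall quiet: 3
  quiet break: 2
  quiet run: 2
  quiet wall: 2
  … (2 more repeated)
21 duplicate windows → 34 − 21 = 13 distinct.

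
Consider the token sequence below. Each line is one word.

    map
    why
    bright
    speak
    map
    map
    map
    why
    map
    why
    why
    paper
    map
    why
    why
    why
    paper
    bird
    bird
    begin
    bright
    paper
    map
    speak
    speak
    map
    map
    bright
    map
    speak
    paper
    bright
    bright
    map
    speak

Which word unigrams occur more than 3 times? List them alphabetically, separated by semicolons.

Unigram counts meeting the condition (more than 3 times):
  bright: 5
  map: 11
  paper: 4
  speak: 5
  why: 7

bright; map; paper; speak; why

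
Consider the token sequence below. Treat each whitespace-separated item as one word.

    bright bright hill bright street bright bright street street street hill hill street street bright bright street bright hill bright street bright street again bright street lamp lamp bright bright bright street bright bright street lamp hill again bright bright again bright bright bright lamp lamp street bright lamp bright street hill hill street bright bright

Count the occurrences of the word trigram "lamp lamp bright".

Scanning the 54 overlapping trigram windows for "lamp lamp bright":
  position 27–29: lamp lamp bright

1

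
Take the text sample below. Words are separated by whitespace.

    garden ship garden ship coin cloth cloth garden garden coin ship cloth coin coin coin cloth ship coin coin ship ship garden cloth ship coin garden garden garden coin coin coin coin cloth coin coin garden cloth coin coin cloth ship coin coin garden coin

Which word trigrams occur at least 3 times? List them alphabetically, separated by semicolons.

cloth coin coin; cloth ship coin; coin coin cloth; coin coin coin

Trigram counts meeting the condition (at least 3 times):
  cloth coin coin: 3
  cloth ship coin: 3
  coin coin cloth: 3
  coin coin coin: 3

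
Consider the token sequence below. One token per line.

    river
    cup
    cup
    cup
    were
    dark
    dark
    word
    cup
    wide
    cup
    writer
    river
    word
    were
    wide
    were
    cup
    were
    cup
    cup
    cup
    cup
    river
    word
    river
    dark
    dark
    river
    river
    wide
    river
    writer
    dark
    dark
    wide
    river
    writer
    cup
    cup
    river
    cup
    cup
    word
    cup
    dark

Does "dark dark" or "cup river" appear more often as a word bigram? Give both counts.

"dark dark" (3 vs 2)

"dark dark": 3 occurrences
"cup river": 2 occurrences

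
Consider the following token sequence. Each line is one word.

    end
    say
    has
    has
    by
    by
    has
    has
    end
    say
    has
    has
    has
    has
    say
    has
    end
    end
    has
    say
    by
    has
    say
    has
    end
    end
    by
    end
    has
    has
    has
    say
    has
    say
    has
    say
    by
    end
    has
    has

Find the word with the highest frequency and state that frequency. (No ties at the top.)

Unigram frequencies (highest first):
  has: 19
  end: 8
  say: 8
  by: 5

"has", 19 times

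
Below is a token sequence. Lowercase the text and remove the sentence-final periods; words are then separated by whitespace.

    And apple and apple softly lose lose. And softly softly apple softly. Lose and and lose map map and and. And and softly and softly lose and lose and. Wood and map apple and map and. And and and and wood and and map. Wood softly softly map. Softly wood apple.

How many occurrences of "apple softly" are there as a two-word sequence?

Scanning the 50 overlapping bigram windows for "apple softly":
  position 4–5: apple softly
  position 11–12: apple softly

2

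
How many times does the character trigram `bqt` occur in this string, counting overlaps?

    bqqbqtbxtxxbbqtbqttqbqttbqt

Sliding a length-3 window over the 27 characters (25 positions):
  position 4–6: bqt
  position 13–15: bqt
  position 16–18: bqt
  position 21–23: bqt
  position 25–27: bqt

5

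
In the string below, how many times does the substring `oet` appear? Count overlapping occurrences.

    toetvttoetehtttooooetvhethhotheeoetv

4

Sliding a length-3 window over the 36 characters (34 positions):
  position 2–4: oet
  position 8–10: oet
  position 19–21: oet
  position 33–35: oet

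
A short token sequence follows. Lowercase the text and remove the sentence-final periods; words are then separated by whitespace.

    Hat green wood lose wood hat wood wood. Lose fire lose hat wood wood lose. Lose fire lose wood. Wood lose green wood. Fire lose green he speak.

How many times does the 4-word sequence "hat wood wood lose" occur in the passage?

2

Scanning the 25 overlapping 4-gram windows for "hat wood wood lose":
  position 6–9: hat wood wood lose
  position 12–15: hat wood wood lose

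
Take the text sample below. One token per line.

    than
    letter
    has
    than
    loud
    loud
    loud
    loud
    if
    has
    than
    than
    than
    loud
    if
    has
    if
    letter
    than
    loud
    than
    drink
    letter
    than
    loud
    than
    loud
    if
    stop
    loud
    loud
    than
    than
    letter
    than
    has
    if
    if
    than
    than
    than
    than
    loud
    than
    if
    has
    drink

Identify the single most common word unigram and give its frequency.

"than", 17 times

Unigram frequencies (highest first):
  than: 17
  loud: 11
  if: 7
  has: 5
  letter: 4
  drink: 2
  … (1 more, each ≤ 1)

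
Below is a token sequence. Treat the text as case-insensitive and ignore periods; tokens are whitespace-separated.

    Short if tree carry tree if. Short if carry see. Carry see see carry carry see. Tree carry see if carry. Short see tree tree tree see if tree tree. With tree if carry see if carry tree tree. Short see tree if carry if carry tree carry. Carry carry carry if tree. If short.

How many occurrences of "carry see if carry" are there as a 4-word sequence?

2

Scanning the 52 overlapping 4-gram windows for "carry see if carry":
  position 18–21: carry see if carry
  position 34–37: carry see if carry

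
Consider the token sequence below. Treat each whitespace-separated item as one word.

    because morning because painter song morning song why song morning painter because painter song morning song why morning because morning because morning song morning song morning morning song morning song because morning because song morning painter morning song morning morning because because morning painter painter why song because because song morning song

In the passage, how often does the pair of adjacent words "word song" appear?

0

Scanning the 51 overlapping bigram windows for "word song":
  (none found)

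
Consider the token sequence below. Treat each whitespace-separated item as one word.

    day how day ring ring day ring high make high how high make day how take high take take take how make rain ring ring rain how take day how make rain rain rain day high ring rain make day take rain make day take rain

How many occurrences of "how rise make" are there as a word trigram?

0

Scanning the 44 overlapping trigram windows for "how rise make":
  (none found)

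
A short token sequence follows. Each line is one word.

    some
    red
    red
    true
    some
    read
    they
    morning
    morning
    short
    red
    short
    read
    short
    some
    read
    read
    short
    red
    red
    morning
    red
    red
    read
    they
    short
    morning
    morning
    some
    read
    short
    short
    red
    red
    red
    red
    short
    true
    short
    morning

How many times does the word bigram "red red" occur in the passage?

6

Scanning the 39 overlapping bigram windows for "red red":
  position 2–3: red red
  position 19–20: red red
  position 22–23: red red
  position 33–34: red red
  position 34–35: red red
  position 35–36: red red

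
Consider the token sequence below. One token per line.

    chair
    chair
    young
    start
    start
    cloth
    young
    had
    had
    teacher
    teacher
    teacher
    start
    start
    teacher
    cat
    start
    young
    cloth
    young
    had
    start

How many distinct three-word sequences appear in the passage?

22 tokens → 20 trigram windows in total.
Repeated trigrams (each contributes count−1 duplicates):
  cloth young had: 2
1 duplicate windows → 20 − 1 = 19 distinct.

19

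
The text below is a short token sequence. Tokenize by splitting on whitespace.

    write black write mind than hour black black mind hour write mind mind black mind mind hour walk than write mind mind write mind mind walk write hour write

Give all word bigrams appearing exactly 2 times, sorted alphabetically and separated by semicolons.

Bigram counts meeting the condition (exactly 2 times):
  black mind: 2
  hour write: 2
  mind hour: 2

black mind; hour write; mind hour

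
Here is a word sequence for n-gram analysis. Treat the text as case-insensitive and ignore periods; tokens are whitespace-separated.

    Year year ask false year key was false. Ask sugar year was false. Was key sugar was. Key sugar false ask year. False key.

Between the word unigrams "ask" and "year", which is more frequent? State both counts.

"ask": 3 occurrences
"year": 5 occurrences

"year" (5 vs 3)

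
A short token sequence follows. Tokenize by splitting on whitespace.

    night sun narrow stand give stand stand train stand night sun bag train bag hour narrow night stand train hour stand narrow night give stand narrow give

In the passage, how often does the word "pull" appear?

Scanning the 27 tokens for "pull":
  (none found)

0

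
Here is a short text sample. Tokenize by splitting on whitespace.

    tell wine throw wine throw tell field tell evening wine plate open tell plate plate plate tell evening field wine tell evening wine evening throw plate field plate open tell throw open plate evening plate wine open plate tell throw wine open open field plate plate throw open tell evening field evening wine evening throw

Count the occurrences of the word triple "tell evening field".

2

Scanning the 53 overlapping trigram windows for "tell evening field":
  position 17–19: tell evening field
  position 49–51: tell evening field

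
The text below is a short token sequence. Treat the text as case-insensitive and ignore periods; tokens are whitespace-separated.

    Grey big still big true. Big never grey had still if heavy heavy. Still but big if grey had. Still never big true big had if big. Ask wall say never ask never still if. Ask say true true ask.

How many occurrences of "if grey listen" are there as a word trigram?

0

Scanning the 38 overlapping trigram windows for "if grey listen":
  (none found)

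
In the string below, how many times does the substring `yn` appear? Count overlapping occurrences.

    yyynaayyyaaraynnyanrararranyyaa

Sliding a length-2 window over the 31 characters (30 positions):
  position 3–4: yn
  position 14–15: yn

2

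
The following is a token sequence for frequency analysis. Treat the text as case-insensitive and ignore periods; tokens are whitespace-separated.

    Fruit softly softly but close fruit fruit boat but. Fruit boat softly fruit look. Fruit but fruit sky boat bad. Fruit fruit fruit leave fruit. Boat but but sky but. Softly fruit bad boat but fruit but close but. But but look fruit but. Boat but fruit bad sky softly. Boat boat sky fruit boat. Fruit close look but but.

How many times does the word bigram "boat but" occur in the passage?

Scanning the 59 overlapping bigram windows for "boat but":
  position 8–9: boat but
  position 26–27: boat but
  position 34–35: boat but
  position 45–46: boat but

4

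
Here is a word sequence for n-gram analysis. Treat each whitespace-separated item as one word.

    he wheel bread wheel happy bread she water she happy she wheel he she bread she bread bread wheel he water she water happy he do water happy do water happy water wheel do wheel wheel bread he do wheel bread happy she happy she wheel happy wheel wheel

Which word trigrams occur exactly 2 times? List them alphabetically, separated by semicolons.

Trigram counts meeting the condition (exactly 2 times):
  do water happy: 2
  happy she wheel: 2
  she happy she: 2

do water happy; happy she wheel; she happy she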